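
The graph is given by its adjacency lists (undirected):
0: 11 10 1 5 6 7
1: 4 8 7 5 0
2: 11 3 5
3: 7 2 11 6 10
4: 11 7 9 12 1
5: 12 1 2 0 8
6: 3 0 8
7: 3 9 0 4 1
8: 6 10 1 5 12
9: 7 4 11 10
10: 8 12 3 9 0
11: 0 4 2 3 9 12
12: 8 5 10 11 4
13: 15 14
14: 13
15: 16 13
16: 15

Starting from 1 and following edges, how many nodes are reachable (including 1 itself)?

13

BFS from 1 visits: 1, 4, 8, 7, 5, 0, 11, 9, 12, 6, 10, 3, 2
Reachable nodes: 13 of 17 total.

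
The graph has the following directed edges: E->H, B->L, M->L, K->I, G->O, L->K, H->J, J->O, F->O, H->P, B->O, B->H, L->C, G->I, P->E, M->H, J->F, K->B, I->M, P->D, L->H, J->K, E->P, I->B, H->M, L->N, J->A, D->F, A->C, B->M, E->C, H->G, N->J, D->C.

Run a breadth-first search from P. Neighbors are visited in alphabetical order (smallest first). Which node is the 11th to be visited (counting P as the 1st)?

Visit P; enqueue D, E → queue [D, E]
Visit D; enqueue C, F → queue [E, C, F]
Visit E; enqueue H → queue [C, F, H]
Visit C → queue [F, H]
Visit F; enqueue O → queue [H, O]
Visit H; enqueue G, J, M → queue [O, G, J, M]
Visit O → queue [G, J, M]
Visit G; enqueue I → queue [J, M, I]
Visit J; enqueue A, K → queue [M, I, A, K]
Visit M; enqueue L → queue [I, A, K, L]
Visit I; enqueue B → queue [A, K, L, B]
Visit A → queue [K, L, B]
Visit K → queue [L, B]
Visit L; enqueue N → queue [B, N]
Visit B → queue [N]
Visit N → queue []

Visit order: P, D, E, C, F, H, O, G, J, M, I, A, K, L, B, N

I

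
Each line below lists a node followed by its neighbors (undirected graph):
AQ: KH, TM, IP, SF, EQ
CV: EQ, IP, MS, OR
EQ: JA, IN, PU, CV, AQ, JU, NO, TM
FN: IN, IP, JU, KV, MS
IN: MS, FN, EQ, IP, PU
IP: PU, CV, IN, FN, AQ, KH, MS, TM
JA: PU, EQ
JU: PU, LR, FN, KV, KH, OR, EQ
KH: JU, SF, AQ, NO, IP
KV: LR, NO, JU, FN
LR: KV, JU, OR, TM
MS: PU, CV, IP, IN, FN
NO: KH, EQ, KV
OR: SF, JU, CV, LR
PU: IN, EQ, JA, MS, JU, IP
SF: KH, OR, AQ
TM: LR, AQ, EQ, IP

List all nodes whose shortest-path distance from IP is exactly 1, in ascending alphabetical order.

Level 0: IP
Level 1: AQ, CV, FN, IN, KH, MS, PU, TM
Level 2: EQ, JA, JU, KV, LR, NO, OR, SF

AQ, CV, FN, IN, KH, MS, PU, TM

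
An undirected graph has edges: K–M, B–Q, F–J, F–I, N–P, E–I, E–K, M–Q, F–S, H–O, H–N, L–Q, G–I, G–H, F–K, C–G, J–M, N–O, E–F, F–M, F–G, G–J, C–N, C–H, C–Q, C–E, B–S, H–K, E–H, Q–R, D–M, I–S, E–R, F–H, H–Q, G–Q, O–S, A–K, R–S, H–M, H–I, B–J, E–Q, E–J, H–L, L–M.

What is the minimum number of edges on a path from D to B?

Level 0: D
Level 1: M
Level 2: F, H, J, K, L, Q
Level 3: A, B, C, E, G, I, N, O, R, S
Level 4: P
B first appears at level 3.

3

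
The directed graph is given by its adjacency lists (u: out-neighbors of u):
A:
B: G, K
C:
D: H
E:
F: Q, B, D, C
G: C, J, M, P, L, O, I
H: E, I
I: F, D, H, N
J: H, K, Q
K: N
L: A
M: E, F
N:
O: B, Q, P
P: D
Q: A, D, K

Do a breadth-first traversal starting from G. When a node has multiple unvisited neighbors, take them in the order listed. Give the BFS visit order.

G C J M P L O I H K Q E F D A B N

Visit G; enqueue C, J, M, P, L, O, I → queue [C, J, M, P, L, O, I]
Visit C → queue [J, M, P, L, O, I]
Visit J; enqueue H, K, Q → queue [M, P, L, O, I, H, K, Q]
Visit M; enqueue E, F → queue [P, L, O, I, H, K, Q, E, F]
Visit P; enqueue D → queue [L, O, I, H, K, Q, E, F, D]
Visit L; enqueue A → queue [O, I, H, K, Q, E, F, D, A]
Visit O; enqueue B → queue [I, H, K, Q, E, F, D, A, B]
Visit I; enqueue N → queue [H, K, Q, E, F, D, A, B, N]
Visit H → queue [K, Q, E, F, D, A, B, N]
Visit K → queue [Q, E, F, D, A, B, N]
Visit Q → queue [E, F, D, A, B, N]
Visit E → queue [F, D, A, B, N]
Visit F → queue [D, A, B, N]
Visit D → queue [A, B, N]
Visit A → queue [B, N]
Visit B → queue [N]
Visit N → queue []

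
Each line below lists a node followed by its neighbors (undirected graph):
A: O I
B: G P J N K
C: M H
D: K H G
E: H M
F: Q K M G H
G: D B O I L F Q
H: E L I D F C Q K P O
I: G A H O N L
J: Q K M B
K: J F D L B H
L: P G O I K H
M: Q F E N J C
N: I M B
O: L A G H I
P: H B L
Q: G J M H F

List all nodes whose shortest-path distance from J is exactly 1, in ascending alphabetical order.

B, K, M, Q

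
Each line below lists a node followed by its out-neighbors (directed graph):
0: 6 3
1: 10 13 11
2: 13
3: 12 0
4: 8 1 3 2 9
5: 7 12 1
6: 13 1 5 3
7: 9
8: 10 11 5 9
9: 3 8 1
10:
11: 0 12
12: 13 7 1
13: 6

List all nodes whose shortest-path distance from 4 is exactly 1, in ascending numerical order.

Level 0: 4
Level 1: 1, 2, 3, 8, 9
Level 2: 0, 5, 10, 11, 12, 13
Level 3: 6, 7

1, 2, 3, 8, 9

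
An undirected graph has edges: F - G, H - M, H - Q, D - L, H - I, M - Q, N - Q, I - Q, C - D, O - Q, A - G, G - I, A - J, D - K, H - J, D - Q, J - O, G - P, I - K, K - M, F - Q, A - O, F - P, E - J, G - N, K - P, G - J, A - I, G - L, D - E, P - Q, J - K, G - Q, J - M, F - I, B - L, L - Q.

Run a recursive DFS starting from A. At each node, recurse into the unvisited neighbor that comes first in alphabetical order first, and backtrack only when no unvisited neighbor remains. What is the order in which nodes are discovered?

A, G, F, I, H, J, E, D, C, K, M, Q, L, B, N, O, P

Visit A
A → G
G → F
F → I
I → H
H → J
J → E
E → D
D → C
D → K
K → M
M → Q
Q → L
L → B
Q → N
Q → O
Q → P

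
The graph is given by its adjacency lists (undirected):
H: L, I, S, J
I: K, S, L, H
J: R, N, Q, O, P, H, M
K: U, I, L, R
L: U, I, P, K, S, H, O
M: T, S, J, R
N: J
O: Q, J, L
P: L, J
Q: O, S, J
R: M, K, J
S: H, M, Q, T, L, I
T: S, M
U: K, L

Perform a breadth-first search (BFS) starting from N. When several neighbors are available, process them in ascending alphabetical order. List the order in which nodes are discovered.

N J H M O P Q R I L S T K U

Visit N; enqueue J → queue [J]
Visit J; enqueue H, M, O, P, Q, R → queue [H, M, O, P, Q, R]
Visit H; enqueue I, L, S → queue [M, O, P, Q, R, I, L, S]
Visit M; enqueue T → queue [O, P, Q, R, I, L, S, T]
Visit O → queue [P, Q, R, I, L, S, T]
Visit P → queue [Q, R, I, L, S, T]
Visit Q → queue [R, I, L, S, T]
Visit R; enqueue K → queue [I, L, S, T, K]
Visit I → queue [L, S, T, K]
Visit L; enqueue U → queue [S, T, K, U]
Visit S → queue [T, K, U]
Visit T → queue [K, U]
Visit K → queue [U]
Visit U → queue []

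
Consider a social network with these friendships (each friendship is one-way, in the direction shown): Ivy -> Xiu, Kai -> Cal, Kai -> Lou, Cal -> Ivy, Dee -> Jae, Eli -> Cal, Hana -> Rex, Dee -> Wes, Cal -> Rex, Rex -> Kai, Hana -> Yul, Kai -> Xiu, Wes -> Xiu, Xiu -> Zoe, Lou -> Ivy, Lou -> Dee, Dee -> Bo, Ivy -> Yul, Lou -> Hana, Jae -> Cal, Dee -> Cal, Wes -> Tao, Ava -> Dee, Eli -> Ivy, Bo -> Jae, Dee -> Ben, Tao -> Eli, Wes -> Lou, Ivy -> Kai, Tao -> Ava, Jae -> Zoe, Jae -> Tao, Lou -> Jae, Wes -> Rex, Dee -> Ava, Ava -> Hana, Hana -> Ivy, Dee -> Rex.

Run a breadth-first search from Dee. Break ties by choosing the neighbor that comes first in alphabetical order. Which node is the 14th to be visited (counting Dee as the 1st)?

Lou

Visit Dee; enqueue Ava, Ben, Bo, Cal, Jae, Rex, Wes → queue [Ava, Ben, Bo, Cal, Jae, Rex, Wes]
Visit Ava; enqueue Hana → queue [Ben, Bo, Cal, Jae, Rex, Wes, Hana]
Visit Ben → queue [Bo, Cal, Jae, Rex, Wes, Hana]
Visit Bo → queue [Cal, Jae, Rex, Wes, Hana]
Visit Cal; enqueue Ivy → queue [Jae, Rex, Wes, Hana, Ivy]
Visit Jae; enqueue Tao, Zoe → queue [Rex, Wes, Hana, Ivy, Tao, Zoe]
Visit Rex; enqueue Kai → queue [Wes, Hana, Ivy, Tao, Zoe, Kai]
Visit Wes; enqueue Lou, Xiu → queue [Hana, Ivy, Tao, Zoe, Kai, Lou, Xiu]
Visit Hana; enqueue Yul → queue [Ivy, Tao, Zoe, Kai, Lou, Xiu, Yul]
Visit Ivy → queue [Tao, Zoe, Kai, Lou, Xiu, Yul]
Visit Tao; enqueue Eli → queue [Zoe, Kai, Lou, Xiu, Yul, Eli]
Visit Zoe → queue [Kai, Lou, Xiu, Yul, Eli]
Visit Kai → queue [Lou, Xiu, Yul, Eli]
Visit Lou → queue [Xiu, Yul, Eli]
Visit Xiu → queue [Yul, Eli]
Visit Yul → queue [Eli]
Visit Eli → queue []

Visit order: Dee, Ava, Ben, Bo, Cal, Jae, Rex, Wes, Hana, Ivy, Tao, Zoe, Kai, Lou, Xiu, Yul, Eli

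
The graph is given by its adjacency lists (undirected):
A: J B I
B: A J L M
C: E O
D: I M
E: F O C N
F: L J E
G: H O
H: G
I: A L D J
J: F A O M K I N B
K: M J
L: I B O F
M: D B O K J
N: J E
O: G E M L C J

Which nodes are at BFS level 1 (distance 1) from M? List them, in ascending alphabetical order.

Level 0: M
Level 1: B, D, J, K, O
Level 2: A, C, E, F, G, I, L, N
Level 3: H

B, D, J, K, O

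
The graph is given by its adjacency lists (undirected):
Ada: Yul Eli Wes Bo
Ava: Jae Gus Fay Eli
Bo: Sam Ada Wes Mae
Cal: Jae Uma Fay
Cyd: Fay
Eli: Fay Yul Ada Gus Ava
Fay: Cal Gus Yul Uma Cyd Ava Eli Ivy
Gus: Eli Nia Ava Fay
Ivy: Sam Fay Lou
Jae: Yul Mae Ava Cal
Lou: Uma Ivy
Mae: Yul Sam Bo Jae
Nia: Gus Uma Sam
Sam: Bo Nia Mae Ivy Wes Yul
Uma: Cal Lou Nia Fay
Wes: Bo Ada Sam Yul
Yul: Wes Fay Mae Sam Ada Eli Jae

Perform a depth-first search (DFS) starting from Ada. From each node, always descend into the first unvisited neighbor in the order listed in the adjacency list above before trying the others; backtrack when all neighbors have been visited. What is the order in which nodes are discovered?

Ada, Yul, Wes, Bo, Sam, Nia, Gus, Eli, Fay, Cal, Jae, Mae, Ava, Uma, Lou, Ivy, Cyd

Visit Ada
Ada → Yul
Yul → Wes
Wes → Bo
Bo → Sam
Sam → Nia
Nia → Gus
Gus → Eli
Eli → Fay
Fay → Cal
Cal → Jae
Jae → Mae
Jae → Ava
Cal → Uma
Uma → Lou
Lou → Ivy
Fay → Cyd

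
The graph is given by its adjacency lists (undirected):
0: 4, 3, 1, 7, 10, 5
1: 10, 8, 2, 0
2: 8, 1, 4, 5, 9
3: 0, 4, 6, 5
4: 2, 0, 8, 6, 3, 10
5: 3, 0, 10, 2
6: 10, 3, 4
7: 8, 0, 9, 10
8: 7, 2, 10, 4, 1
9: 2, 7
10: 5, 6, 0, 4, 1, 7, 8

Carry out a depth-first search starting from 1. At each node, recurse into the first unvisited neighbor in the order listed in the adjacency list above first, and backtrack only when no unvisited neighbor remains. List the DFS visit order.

Visit 1
1 → 10
10 → 5
5 → 3
3 → 0
0 → 4
4 → 2
2 → 8
8 → 7
7 → 9
4 → 6

1, 10, 5, 3, 0, 4, 2, 8, 7, 9, 6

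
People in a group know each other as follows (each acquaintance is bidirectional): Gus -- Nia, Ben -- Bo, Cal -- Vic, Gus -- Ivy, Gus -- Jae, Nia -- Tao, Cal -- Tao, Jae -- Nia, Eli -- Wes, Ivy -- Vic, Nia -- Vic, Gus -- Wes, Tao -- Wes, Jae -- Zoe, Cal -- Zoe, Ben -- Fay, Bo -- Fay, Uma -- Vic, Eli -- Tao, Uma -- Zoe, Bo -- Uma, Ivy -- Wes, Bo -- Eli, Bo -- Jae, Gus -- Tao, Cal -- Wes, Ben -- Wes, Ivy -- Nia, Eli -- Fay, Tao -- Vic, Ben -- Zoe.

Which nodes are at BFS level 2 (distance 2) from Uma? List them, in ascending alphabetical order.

Ben, Cal, Eli, Fay, Ivy, Jae, Nia, Tao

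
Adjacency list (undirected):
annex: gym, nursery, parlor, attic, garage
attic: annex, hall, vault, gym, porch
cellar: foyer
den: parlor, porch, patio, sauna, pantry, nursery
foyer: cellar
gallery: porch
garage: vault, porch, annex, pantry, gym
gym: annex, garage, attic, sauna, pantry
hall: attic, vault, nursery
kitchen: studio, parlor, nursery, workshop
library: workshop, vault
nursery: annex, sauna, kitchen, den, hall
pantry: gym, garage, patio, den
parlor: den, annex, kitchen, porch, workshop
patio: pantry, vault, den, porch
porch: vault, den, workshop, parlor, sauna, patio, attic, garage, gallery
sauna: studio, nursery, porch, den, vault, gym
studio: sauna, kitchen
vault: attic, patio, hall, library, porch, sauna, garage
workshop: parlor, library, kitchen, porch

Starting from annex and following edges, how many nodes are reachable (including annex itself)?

18

BFS from annex visits: annex, parlor, nursery, gym, garage, attic, workshop, porch, kitchen, den, sauna, hall, pantry, vault, library, patio, gallery, studio
Reachable nodes: 18 of 20 total.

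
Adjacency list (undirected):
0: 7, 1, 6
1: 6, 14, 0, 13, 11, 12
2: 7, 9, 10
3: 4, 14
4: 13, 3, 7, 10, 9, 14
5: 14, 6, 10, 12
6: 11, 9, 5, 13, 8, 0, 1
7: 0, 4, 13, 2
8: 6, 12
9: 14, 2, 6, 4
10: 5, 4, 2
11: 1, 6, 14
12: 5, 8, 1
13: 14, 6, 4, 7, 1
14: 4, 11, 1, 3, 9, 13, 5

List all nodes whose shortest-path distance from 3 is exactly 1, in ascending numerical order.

4, 14

Level 0: 3
Level 1: 4, 14
Level 2: 1, 5, 7, 9, 10, 11, 13
Level 3: 0, 2, 6, 12
Level 4: 8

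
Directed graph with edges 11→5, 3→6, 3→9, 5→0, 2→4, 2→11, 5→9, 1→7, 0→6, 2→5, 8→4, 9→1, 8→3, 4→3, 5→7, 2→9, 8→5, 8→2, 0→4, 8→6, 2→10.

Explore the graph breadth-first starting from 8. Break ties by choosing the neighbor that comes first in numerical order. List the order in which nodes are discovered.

8, 2, 3, 4, 5, 6, 9, 10, 11, 0, 7, 1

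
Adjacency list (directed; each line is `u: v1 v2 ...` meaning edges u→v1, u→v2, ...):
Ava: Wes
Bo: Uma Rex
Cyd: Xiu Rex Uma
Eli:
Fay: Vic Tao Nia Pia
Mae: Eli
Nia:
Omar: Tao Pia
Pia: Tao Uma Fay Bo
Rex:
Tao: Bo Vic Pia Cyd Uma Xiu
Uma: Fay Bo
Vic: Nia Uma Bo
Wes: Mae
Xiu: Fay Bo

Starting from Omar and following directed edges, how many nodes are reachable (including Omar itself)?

BFS from Omar visits: Omar, Tao, Pia, Bo, Vic, Cyd, Uma, Xiu, Fay, Rex, Nia
Reachable nodes: 11 of 15 total.

11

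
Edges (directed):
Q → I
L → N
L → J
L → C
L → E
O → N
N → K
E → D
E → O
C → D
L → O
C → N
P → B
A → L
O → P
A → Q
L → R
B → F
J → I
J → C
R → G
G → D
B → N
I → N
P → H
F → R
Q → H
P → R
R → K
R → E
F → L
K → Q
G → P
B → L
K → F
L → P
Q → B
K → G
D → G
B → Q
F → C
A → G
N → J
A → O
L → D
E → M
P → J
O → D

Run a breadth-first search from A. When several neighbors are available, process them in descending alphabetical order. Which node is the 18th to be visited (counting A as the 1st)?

M

Visit A; enqueue Q, O, L, G → queue [Q, O, L, G]
Visit Q; enqueue I, H, B → queue [O, L, G, I, H, B]
Visit O; enqueue P, N, D → queue [L, G, I, H, B, P, N, D]
Visit L; enqueue R, J, E, C → queue [G, I, H, B, P, N, D, R, J, E, C]
Visit G → queue [I, H, B, P, N, D, R, J, E, C]
Visit I → queue [H, B, P, N, D, R, J, E, C]
Visit H → queue [B, P, N, D, R, J, E, C]
Visit B; enqueue F → queue [P, N, D, R, J, E, C, F]
Visit P → queue [N, D, R, J, E, C, F]
Visit N; enqueue K → queue [D, R, J, E, C, F, K]
Visit D → queue [R, J, E, C, F, K]
Visit R → queue [J, E, C, F, K]
Visit J → queue [E, C, F, K]
Visit E; enqueue M → queue [C, F, K, M]
Visit C → queue [F, K, M]
Visit F → queue [K, M]
Visit K → queue [M]
Visit M → queue []

Visit order: A, Q, O, L, G, I, H, B, P, N, D, R, J, E, C, F, K, M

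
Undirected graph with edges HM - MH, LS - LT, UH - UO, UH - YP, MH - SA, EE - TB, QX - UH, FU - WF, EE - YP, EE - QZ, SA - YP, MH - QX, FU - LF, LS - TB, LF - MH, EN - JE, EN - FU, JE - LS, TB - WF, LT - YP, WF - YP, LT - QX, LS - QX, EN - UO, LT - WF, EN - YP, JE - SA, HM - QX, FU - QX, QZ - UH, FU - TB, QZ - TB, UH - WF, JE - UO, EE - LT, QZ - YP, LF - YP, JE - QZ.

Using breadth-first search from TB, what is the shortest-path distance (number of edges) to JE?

2

Level 0: TB
Level 1: EE, FU, LS, QZ, WF
Level 2: EN, JE, LF, LT, QX, UH, YP
Level 3: HM, MH, SA, UO
JE first appears at level 2.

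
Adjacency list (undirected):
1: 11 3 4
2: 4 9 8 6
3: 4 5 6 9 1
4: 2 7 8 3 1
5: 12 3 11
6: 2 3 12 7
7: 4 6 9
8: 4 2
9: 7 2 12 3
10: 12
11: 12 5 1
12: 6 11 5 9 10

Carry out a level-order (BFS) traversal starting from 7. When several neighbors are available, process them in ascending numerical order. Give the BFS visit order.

7, 4, 6, 9, 1, 2, 3, 8, 12, 11, 5, 10

Visit 7; enqueue 4, 6, 9 → queue [4, 6, 9]
Visit 4; enqueue 1, 2, 3, 8 → queue [6, 9, 1, 2, 3, 8]
Visit 6; enqueue 12 → queue [9, 1, 2, 3, 8, 12]
Visit 9 → queue [1, 2, 3, 8, 12]
Visit 1; enqueue 11 → queue [2, 3, 8, 12, 11]
Visit 2 → queue [3, 8, 12, 11]
Visit 3; enqueue 5 → queue [8, 12, 11, 5]
Visit 8 → queue [12, 11, 5]
Visit 12; enqueue 10 → queue [11, 5, 10]
Visit 11 → queue [5, 10]
Visit 5 → queue [10]
Visit 10 → queue []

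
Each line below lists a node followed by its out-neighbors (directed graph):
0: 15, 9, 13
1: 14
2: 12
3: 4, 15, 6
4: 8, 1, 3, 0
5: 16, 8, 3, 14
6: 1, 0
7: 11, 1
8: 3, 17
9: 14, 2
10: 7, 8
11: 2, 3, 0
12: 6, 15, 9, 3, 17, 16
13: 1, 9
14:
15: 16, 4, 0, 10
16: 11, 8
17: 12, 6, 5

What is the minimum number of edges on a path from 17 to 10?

Level 0: 17
Level 1: 5, 6, 12
Level 2: 0, 1, 3, 8, 9, 14, 15, 16
Level 3: 2, 4, 10, 11, 13
Level 4: 7
10 first appears at level 3.

3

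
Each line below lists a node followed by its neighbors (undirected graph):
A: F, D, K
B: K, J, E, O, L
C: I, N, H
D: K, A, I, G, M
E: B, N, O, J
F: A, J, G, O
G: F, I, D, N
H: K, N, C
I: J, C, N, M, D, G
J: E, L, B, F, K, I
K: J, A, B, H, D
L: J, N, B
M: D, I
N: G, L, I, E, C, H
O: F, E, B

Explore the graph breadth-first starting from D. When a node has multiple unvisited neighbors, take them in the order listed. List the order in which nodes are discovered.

D, K, A, I, G, M, J, B, H, F, C, N, E, L, O

Visit D; enqueue K, A, I, G, M → queue [K, A, I, G, M]
Visit K; enqueue J, B, H → queue [A, I, G, M, J, B, H]
Visit A; enqueue F → queue [I, G, M, J, B, H, F]
Visit I; enqueue C, N → queue [G, M, J, B, H, F, C, N]
Visit G → queue [M, J, B, H, F, C, N]
Visit M → queue [J, B, H, F, C, N]
Visit J; enqueue E, L → queue [B, H, F, C, N, E, L]
Visit B; enqueue O → queue [H, F, C, N, E, L, O]
Visit H → queue [F, C, N, E, L, O]
Visit F → queue [C, N, E, L, O]
Visit C → queue [N, E, L, O]
Visit N → queue [E, L, O]
Visit E → queue [L, O]
Visit L → queue [O]
Visit O → queue []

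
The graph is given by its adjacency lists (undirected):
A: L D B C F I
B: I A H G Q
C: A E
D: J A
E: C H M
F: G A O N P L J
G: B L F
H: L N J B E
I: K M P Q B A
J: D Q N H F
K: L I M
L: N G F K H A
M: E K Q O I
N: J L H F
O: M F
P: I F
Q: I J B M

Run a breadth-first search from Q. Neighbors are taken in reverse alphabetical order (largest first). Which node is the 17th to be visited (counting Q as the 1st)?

Visit Q; enqueue M, J, I, B → queue [M, J, I, B]
Visit M; enqueue O, K, E → queue [J, I, B, O, K, E]
Visit J; enqueue N, H, F, D → queue [I, B, O, K, E, N, H, F, D]
Visit I; enqueue P, A → queue [B, O, K, E, N, H, F, D, P, A]
Visit B; enqueue G → queue [O, K, E, N, H, F, D, P, A, G]
Visit O → queue [K, E, N, H, F, D, P, A, G]
Visit K; enqueue L → queue [E, N, H, F, D, P, A, G, L]
Visit E; enqueue C → queue [N, H, F, D, P, A, G, L, C]
Visit N → queue [H, F, D, P, A, G, L, C]
Visit H → queue [F, D, P, A, G, L, C]
Visit F → queue [D, P, A, G, L, C]
Visit D → queue [P, A, G, L, C]
Visit P → queue [A, G, L, C]
Visit A → queue [G, L, C]
Visit G → queue [L, C]
Visit L → queue [C]
Visit C → queue []

Visit order: Q, M, J, I, B, O, K, E, N, H, F, D, P, A, G, L, C

C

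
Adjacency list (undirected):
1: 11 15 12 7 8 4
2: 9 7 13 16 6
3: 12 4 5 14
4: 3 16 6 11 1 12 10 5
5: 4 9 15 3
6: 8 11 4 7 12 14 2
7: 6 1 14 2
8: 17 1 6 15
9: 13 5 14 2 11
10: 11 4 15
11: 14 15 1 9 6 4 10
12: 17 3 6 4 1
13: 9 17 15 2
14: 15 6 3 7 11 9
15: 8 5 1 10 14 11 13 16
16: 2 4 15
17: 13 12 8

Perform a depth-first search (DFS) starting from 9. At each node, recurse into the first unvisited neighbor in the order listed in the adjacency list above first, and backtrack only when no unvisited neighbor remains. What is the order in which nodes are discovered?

Visit 9
9 → 13
13 → 17
17 → 12
12 → 3
3 → 4
4 → 16
16 → 2
2 → 7
7 → 6
6 → 8
8 → 1
1 → 11
11 → 14
14 → 15
15 → 5
15 → 10

9 -> 13 -> 17 -> 12 -> 3 -> 4 -> 16 -> 2 -> 7 -> 6 -> 8 -> 1 -> 11 -> 14 -> 15 -> 5 -> 10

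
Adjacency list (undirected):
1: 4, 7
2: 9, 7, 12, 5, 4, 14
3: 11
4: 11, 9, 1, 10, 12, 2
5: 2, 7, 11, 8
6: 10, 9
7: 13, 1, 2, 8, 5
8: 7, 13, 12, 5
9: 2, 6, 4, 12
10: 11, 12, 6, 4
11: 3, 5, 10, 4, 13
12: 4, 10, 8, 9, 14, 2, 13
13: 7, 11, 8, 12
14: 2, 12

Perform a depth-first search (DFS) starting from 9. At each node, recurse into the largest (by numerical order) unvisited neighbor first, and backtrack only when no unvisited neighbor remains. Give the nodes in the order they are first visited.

9, 12, 14, 2, 7, 13, 11, 10, 6, 4, 1, 5, 8, 3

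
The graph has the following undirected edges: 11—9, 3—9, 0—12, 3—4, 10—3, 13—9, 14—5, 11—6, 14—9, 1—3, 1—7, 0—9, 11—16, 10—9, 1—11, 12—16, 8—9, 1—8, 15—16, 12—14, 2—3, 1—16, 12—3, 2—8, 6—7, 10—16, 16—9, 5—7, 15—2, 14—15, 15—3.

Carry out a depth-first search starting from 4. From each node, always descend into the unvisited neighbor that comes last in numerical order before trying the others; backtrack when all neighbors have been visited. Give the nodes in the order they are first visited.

4 3 15 16 12 14 9 13 11 6 7 5 1 8 2 10 0

Visit 4
4 → 3
3 → 15
15 → 16
16 → 12
12 → 14
14 → 9
9 → 13
9 → 11
11 → 6
6 → 7
7 → 5
7 → 1
1 → 8
8 → 2
9 → 10
9 → 0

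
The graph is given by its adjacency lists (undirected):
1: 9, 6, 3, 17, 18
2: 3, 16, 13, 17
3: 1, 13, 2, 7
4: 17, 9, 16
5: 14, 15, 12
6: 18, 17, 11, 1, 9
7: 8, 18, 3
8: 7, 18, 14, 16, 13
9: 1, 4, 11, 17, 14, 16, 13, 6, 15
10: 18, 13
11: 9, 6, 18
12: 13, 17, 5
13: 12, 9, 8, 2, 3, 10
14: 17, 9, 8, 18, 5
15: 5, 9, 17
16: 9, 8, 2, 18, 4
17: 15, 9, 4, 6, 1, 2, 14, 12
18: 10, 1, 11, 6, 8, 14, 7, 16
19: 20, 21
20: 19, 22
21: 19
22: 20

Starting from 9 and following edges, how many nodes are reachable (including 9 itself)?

18

BFS from 9 visits: 9, 1, 4, 6, 11, 13, 14, 15, 16, 17, 3, 18, 2, 8, 10, 12, 5, 7
Reachable nodes: 18 of 22 total.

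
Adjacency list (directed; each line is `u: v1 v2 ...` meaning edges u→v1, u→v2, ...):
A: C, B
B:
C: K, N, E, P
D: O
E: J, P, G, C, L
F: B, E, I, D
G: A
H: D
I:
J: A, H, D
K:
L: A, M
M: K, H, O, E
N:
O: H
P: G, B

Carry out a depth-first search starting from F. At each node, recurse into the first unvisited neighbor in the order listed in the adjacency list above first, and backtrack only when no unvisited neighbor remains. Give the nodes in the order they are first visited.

Visit F
F → B
F → E
E → J
J → A
A → C
C → K
C → N
C → P
P → G
J → H
H → D
D → O
E → L
L → M
F → I

F -> B -> E -> J -> A -> C -> K -> N -> P -> G -> H -> D -> O -> L -> M -> I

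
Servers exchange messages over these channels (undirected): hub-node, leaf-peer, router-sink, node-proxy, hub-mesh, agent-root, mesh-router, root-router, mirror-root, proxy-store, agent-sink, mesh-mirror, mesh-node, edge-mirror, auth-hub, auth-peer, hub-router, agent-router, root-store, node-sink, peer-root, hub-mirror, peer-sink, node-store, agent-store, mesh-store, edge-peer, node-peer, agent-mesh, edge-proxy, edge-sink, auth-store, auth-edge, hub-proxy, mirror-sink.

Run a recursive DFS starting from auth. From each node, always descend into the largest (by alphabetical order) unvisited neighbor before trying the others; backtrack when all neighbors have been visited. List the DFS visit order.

auth store root router sink peer node proxy hub mirror mesh agent edge leaf

Visit auth
auth → store
store → root
root → router
router → sink
sink → peer
peer → node
node → proxy
proxy → hub
hub → mirror
mirror → mesh
mesh → agent
mirror → edge
peer → leaf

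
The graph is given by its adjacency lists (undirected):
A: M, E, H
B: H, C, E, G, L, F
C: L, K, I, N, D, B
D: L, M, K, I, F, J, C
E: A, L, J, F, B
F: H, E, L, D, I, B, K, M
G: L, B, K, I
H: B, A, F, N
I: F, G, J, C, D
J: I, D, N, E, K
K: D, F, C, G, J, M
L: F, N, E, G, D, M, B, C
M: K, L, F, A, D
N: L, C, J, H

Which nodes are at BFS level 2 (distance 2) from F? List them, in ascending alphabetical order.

A, C, G, J, N

Level 0: F
Level 1: B, D, E, H, I, K, L, M
Level 2: A, C, G, J, N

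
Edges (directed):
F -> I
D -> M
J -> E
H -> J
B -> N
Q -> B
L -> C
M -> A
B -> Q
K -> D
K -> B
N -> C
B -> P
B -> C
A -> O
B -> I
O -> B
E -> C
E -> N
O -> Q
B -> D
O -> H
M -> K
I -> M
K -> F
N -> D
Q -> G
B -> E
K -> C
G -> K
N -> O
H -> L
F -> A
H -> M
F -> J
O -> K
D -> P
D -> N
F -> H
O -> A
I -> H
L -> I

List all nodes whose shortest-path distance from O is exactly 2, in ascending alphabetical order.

Level 0: O
Level 1: A, B, H, K, Q
Level 2: C, D, E, F, G, I, J, L, M, N, P

C, D, E, F, G, I, J, L, M, N, P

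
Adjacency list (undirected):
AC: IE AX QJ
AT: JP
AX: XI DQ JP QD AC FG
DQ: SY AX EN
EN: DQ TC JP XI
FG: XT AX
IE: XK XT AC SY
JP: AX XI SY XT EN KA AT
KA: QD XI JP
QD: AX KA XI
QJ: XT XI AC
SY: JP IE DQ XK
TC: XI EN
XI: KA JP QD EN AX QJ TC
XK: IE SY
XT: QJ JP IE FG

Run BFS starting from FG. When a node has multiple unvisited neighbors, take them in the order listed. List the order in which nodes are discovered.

Visit FG; enqueue XT, AX → queue [XT, AX]
Visit XT; enqueue QJ, JP, IE → queue [AX, QJ, JP, IE]
Visit AX; enqueue XI, DQ, QD, AC → queue [QJ, JP, IE, XI, DQ, QD, AC]
Visit QJ → queue [JP, IE, XI, DQ, QD, AC]
Visit JP; enqueue SY, EN, KA, AT → queue [IE, XI, DQ, QD, AC, SY, EN, KA, AT]
Visit IE; enqueue XK → queue [XI, DQ, QD, AC, SY, EN, KA, AT, XK]
Visit XI; enqueue TC → queue [DQ, QD, AC, SY, EN, KA, AT, XK, TC]
Visit DQ → queue [QD, AC, SY, EN, KA, AT, XK, TC]
Visit QD → queue [AC, SY, EN, KA, AT, XK, TC]
Visit AC → queue [SY, EN, KA, AT, XK, TC]
Visit SY → queue [EN, KA, AT, XK, TC]
Visit EN → queue [KA, AT, XK, TC]
Visit KA → queue [AT, XK, TC]
Visit AT → queue [XK, TC]
Visit XK → queue [TC]
Visit TC → queue []

FG -> XT -> AX -> QJ -> JP -> IE -> XI -> DQ -> QD -> AC -> SY -> EN -> KA -> AT -> XK -> TC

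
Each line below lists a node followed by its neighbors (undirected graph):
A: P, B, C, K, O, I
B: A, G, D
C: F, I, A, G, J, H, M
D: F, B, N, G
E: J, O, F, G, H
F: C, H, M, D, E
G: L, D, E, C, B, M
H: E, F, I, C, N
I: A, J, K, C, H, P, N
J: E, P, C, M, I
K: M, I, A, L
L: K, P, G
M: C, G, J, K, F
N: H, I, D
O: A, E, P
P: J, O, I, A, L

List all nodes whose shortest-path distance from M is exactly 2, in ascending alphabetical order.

A, B, D, E, H, I, L, P

Level 0: M
Level 1: C, F, G, J, K
Level 2: A, B, D, E, H, I, L, P
Level 3: N, O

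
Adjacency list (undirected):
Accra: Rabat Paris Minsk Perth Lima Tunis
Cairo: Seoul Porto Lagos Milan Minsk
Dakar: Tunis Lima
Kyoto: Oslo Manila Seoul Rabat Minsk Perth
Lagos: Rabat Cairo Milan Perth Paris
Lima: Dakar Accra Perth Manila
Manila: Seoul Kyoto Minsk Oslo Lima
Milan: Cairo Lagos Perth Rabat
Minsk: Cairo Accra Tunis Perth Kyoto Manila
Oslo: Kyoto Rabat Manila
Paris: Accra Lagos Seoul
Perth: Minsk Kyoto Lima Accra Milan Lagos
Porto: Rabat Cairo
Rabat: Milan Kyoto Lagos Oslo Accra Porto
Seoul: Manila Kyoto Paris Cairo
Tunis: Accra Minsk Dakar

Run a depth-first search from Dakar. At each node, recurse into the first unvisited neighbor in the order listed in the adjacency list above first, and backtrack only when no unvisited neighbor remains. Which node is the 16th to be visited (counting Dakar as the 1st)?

Visit Dakar
Dakar → Tunis
Tunis → Accra
Accra → Rabat
Rabat → Milan
Milan → Cairo
Cairo → Seoul
Seoul → Manila
Manila → Kyoto
Kyoto → Oslo
Kyoto → Minsk
Minsk → Perth
Perth → Lima
Perth → Lagos
Lagos → Paris
Cairo → Porto

Visit order: Dakar, Tunis, Accra, Rabat, Milan, Cairo, Seoul, Manila, Kyoto, Oslo, Minsk, Perth, Lima, Lagos, Paris, Porto

Porto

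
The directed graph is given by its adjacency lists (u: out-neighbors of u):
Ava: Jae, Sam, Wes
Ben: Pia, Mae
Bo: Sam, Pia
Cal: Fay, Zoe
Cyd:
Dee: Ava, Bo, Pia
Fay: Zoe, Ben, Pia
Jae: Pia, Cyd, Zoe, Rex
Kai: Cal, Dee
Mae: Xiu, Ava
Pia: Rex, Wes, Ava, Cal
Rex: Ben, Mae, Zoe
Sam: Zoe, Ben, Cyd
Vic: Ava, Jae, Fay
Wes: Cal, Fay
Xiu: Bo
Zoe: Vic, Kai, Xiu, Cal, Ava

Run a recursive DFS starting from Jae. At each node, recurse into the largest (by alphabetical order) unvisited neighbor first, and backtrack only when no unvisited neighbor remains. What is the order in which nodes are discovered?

Jae → Zoe → Xiu → Bo → Sam → Cyd → Ben → Pia → Wes → Fay → Cal → Rex → Mae → Ava → Vic → Kai → Dee

Visit Jae
Jae → Zoe
Zoe → Xiu
Xiu → Bo
Bo → Sam
Sam → Cyd
Sam → Ben
Ben → Pia
Pia → Wes
Wes → Fay
Wes → Cal
Pia → Rex
Rex → Mae
Mae → Ava
Zoe → Vic
Zoe → Kai
Kai → Dee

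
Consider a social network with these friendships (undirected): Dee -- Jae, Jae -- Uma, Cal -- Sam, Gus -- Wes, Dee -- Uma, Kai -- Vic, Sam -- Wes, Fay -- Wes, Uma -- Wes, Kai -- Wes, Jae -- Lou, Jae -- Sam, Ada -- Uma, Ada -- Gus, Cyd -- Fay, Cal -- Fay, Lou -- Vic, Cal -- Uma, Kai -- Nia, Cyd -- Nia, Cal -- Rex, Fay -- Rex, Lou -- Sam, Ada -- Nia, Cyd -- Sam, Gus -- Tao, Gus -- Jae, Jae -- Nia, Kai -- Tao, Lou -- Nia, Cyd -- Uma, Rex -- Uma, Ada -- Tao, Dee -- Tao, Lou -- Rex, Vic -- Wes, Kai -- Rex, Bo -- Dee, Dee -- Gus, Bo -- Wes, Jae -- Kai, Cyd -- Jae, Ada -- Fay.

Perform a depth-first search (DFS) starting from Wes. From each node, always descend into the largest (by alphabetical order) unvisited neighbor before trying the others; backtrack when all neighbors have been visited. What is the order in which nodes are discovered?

Visit Wes
Wes → Vic
Vic → Lou
Lou → Sam
Sam → Jae
Jae → Uma
Uma → Rex
Rex → Kai
Kai → Tao
Tao → Gus
Gus → Dee
Dee → Bo
Gus → Ada
Ada → Nia
Nia → Cyd
Cyd → Fay
Fay → Cal

Wes, Vic, Lou, Sam, Jae, Uma, Rex, Kai, Tao, Gus, Dee, Bo, Ada, Nia, Cyd, Fay, Cal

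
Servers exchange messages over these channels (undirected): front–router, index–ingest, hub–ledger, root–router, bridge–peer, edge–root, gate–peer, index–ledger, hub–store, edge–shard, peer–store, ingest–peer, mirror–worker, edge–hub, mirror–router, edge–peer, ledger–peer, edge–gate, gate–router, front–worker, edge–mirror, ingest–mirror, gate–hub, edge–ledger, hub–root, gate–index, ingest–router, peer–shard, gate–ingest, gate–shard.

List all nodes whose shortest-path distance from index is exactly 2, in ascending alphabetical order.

Level 0: index
Level 1: gate, ingest, ledger
Level 2: edge, hub, mirror, peer, router, shard
Level 3: bridge, front, root, store, worker

edge, hub, mirror, peer, router, shard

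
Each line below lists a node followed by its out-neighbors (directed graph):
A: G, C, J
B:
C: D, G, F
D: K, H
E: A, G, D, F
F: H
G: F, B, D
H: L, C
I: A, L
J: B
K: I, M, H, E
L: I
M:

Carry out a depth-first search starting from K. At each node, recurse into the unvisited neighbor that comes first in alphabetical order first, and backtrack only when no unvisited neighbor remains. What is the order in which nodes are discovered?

K, E, A, C, D, H, L, I, F, G, B, J, M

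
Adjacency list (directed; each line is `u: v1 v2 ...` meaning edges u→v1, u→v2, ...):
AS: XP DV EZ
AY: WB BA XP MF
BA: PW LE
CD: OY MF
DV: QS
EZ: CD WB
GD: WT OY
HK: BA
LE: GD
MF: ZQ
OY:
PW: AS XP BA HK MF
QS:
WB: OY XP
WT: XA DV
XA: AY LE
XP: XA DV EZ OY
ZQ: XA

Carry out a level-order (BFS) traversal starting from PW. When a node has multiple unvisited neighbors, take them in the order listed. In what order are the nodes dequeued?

PW, AS, XP, BA, HK, MF, DV, EZ, XA, OY, LE, ZQ, QS, CD, WB, AY, GD, WT

Visit PW; enqueue AS, XP, BA, HK, MF → queue [AS, XP, BA, HK, MF]
Visit AS; enqueue DV, EZ → queue [XP, BA, HK, MF, DV, EZ]
Visit XP; enqueue XA, OY → queue [BA, HK, MF, DV, EZ, XA, OY]
Visit BA; enqueue LE → queue [HK, MF, DV, EZ, XA, OY, LE]
Visit HK → queue [MF, DV, EZ, XA, OY, LE]
Visit MF; enqueue ZQ → queue [DV, EZ, XA, OY, LE, ZQ]
Visit DV; enqueue QS → queue [EZ, XA, OY, LE, ZQ, QS]
Visit EZ; enqueue CD, WB → queue [XA, OY, LE, ZQ, QS, CD, WB]
Visit XA; enqueue AY → queue [OY, LE, ZQ, QS, CD, WB, AY]
Visit OY → queue [LE, ZQ, QS, CD, WB, AY]
Visit LE; enqueue GD → queue [ZQ, QS, CD, WB, AY, GD]
Visit ZQ → queue [QS, CD, WB, AY, GD]
Visit QS → queue [CD, WB, AY, GD]
Visit CD → queue [WB, AY, GD]
Visit WB → queue [AY, GD]
Visit AY → queue [GD]
Visit GD; enqueue WT → queue [WT]
Visit WT → queue []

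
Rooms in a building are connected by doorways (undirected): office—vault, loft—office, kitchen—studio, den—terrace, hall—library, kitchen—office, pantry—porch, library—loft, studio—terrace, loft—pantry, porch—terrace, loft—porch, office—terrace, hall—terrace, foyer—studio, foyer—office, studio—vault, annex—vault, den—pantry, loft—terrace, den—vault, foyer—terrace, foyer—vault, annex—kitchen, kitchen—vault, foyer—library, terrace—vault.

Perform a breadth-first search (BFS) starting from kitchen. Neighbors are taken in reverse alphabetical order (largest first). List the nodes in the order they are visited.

kitchen, vault, studio, office, annex, terrace, foyer, den, loft, porch, hall, library, pantry

Visit kitchen; enqueue vault, studio, office, annex → queue [vault, studio, office, annex]
Visit vault; enqueue terrace, foyer, den → queue [studio, office, annex, terrace, foyer, den]
Visit studio → queue [office, annex, terrace, foyer, den]
Visit office; enqueue loft → queue [annex, terrace, foyer, den, loft]
Visit annex → queue [terrace, foyer, den, loft]
Visit terrace; enqueue porch, hall → queue [foyer, den, loft, porch, hall]
Visit foyer; enqueue library → queue [den, loft, porch, hall, library]
Visit den; enqueue pantry → queue [loft, porch, hall, library, pantry]
Visit loft → queue [porch, hall, library, pantry]
Visit porch → queue [hall, library, pantry]
Visit hall → queue [library, pantry]
Visit library → queue [pantry]
Visit pantry → queue []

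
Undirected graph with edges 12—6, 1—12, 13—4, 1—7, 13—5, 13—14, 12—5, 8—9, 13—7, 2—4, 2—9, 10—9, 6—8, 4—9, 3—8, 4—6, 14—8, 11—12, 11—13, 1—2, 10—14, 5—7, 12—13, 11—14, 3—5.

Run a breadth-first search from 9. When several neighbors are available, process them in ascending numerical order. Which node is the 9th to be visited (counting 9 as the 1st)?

3

Visit 9; enqueue 2, 4, 8, 10 → queue [2, 4, 8, 10]
Visit 2; enqueue 1 → queue [4, 8, 10, 1]
Visit 4; enqueue 6, 13 → queue [8, 10, 1, 6, 13]
Visit 8; enqueue 3, 14 → queue [10, 1, 6, 13, 3, 14]
Visit 10 → queue [1, 6, 13, 3, 14]
Visit 1; enqueue 7, 12 → queue [6, 13, 3, 14, 7, 12]
Visit 6 → queue [13, 3, 14, 7, 12]
Visit 13; enqueue 5, 11 → queue [3, 14, 7, 12, 5, 11]
Visit 3 → queue [14, 7, 12, 5, 11]
Visit 14 → queue [7, 12, 5, 11]
Visit 7 → queue [12, 5, 11]
Visit 12 → queue [5, 11]
Visit 5 → queue [11]
Visit 11 → queue []

Visit order: 9, 2, 4, 8, 10, 1, 6, 13, 3, 14, 7, 12, 5, 11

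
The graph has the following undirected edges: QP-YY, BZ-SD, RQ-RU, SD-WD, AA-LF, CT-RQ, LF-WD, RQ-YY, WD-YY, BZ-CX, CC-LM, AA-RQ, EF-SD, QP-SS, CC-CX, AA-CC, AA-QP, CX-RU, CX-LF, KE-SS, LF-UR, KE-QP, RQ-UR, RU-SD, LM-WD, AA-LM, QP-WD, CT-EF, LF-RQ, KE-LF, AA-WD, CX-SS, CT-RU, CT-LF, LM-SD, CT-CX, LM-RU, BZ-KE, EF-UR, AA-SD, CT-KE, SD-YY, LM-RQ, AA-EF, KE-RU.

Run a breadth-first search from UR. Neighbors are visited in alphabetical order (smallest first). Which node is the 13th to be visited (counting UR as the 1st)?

Visit UR; enqueue EF, LF, RQ → queue [EF, LF, RQ]
Visit EF; enqueue AA, CT, SD → queue [LF, RQ, AA, CT, SD]
Visit LF; enqueue CX, KE, WD → queue [RQ, AA, CT, SD, CX, KE, WD]
Visit RQ; enqueue LM, RU, YY → queue [AA, CT, SD, CX, KE, WD, LM, RU, YY]
Visit AA; enqueue CC, QP → queue [CT, SD, CX, KE, WD, LM, RU, YY, CC, QP]
Visit CT → queue [SD, CX, KE, WD, LM, RU, YY, CC, QP]
Visit SD; enqueue BZ → queue [CX, KE, WD, LM, RU, YY, CC, QP, BZ]
Visit CX; enqueue SS → queue [KE, WD, LM, RU, YY, CC, QP, BZ, SS]
Visit KE → queue [WD, LM, RU, YY, CC, QP, BZ, SS]
Visit WD → queue [LM, RU, YY, CC, QP, BZ, SS]
Visit LM → queue [RU, YY, CC, QP, BZ, SS]
Visit RU → queue [YY, CC, QP, BZ, SS]
Visit YY → queue [CC, QP, BZ, SS]
Visit CC → queue [QP, BZ, SS]
Visit QP → queue [BZ, SS]
Visit BZ → queue [SS]
Visit SS → queue []

Visit order: UR, EF, LF, RQ, AA, CT, SD, CX, KE, WD, LM, RU, YY, CC, QP, BZ, SS

YY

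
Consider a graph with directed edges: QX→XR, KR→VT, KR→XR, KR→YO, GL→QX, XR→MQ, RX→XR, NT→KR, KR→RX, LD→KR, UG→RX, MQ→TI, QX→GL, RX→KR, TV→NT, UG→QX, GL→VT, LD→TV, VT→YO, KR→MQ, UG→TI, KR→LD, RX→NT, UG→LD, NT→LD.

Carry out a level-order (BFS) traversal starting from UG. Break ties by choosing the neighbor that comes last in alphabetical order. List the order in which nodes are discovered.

UG, TI, RX, QX, LD, XR, NT, KR, GL, TV, MQ, YO, VT

Visit UG; enqueue TI, RX, QX, LD → queue [TI, RX, QX, LD]
Visit TI → queue [RX, QX, LD]
Visit RX; enqueue XR, NT, KR → queue [QX, LD, XR, NT, KR]
Visit QX; enqueue GL → queue [LD, XR, NT, KR, GL]
Visit LD; enqueue TV → queue [XR, NT, KR, GL, TV]
Visit XR; enqueue MQ → queue [NT, KR, GL, TV, MQ]
Visit NT → queue [KR, GL, TV, MQ]
Visit KR; enqueue YO, VT → queue [GL, TV, MQ, YO, VT]
Visit GL → queue [TV, MQ, YO, VT]
Visit TV → queue [MQ, YO, VT]
Visit MQ → queue [YO, VT]
Visit YO → queue [VT]
Visit VT → queue []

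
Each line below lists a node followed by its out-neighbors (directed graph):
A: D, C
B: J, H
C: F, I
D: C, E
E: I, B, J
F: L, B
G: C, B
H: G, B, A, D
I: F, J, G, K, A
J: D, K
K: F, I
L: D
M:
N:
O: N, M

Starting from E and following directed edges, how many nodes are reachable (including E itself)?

BFS from E visits: E, I, B, J, F, G, K, A, H, D, L, C
Reachable nodes: 12 of 15 total.

12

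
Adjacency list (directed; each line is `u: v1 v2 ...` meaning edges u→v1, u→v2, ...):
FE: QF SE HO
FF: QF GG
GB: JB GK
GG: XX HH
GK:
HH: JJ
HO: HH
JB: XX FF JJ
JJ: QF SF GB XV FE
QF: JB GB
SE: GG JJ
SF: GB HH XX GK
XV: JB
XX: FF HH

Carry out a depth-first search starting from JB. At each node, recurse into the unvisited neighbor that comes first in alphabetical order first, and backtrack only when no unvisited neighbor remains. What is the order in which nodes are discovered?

JB FF GG HH JJ FE HO QF GB GK SE SF XX XV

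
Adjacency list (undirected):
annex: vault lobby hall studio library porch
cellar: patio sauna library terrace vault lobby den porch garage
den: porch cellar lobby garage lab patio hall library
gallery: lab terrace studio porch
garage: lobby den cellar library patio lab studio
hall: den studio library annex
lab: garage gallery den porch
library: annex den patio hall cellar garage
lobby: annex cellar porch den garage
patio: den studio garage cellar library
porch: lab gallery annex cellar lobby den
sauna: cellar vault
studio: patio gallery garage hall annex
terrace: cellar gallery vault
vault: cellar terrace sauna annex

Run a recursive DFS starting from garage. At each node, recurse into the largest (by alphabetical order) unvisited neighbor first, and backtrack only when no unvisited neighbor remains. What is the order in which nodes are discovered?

Visit garage
garage → studio
studio → patio
patio → library
library → hall
hall → den
den → porch
porch → lobby
lobby → cellar
cellar → vault
vault → terrace
terrace → gallery
gallery → lab
vault → sauna
vault → annex

garage, studio, patio, library, hall, den, porch, lobby, cellar, vault, terrace, gallery, lab, sauna, annex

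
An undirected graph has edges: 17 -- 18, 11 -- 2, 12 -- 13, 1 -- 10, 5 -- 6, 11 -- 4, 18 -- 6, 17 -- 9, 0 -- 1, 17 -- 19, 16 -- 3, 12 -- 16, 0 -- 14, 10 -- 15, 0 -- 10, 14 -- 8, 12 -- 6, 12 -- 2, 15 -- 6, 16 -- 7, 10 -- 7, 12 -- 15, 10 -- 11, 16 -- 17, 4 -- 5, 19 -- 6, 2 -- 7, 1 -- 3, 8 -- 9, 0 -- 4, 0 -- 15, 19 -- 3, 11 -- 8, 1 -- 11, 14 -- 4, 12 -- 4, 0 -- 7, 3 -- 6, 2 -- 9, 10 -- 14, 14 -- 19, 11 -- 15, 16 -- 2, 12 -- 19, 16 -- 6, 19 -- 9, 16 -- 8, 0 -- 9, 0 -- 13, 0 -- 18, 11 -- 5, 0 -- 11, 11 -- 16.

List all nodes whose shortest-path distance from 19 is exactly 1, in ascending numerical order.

3, 6, 9, 12, 14, 17

Level 0: 19
Level 1: 3, 6, 9, 12, 14, 17
Level 2: 0, 1, 2, 4, 5, 8, 10, 13, 15, 16, 18
Level 3: 7, 11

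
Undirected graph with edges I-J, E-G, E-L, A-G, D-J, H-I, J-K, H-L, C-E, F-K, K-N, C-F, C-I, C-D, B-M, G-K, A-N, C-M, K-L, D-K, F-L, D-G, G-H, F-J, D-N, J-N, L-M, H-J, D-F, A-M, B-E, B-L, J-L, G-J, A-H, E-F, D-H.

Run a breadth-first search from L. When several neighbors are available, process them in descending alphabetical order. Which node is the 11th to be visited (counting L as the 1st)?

N

Visit L; enqueue M, K, J, H, F, E, B → queue [M, K, J, H, F, E, B]
Visit M; enqueue C, A → queue [K, J, H, F, E, B, C, A]
Visit K; enqueue N, G, D → queue [J, H, F, E, B, C, A, N, G, D]
Visit J; enqueue I → queue [H, F, E, B, C, A, N, G, D, I]
Visit H → queue [F, E, B, C, A, N, G, D, I]
Visit F → queue [E, B, C, A, N, G, D, I]
Visit E → queue [B, C, A, N, G, D, I]
Visit B → queue [C, A, N, G, D, I]
Visit C → queue [A, N, G, D, I]
Visit A → queue [N, G, D, I]
Visit N → queue [G, D, I]
Visit G → queue [D, I]
Visit D → queue [I]
Visit I → queue []

Visit order: L, M, K, J, H, F, E, B, C, A, N, G, D, I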